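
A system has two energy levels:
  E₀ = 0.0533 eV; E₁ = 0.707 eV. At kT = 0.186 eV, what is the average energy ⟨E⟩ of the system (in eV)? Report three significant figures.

Eᵢ/kT = 0.28656, 3.8011.
Z = Σ e^(−Eᵢ/kT) = e^(−0.28656) + e^(−3.8011) = 0.75084 + 0.022346 = 0.77319.
⟨E⟩ = Σ Eᵢ e^(−Eᵢ/kT) / Z = (0.0533·0.75084 + 0.707·0.022346) / 0.77319 = 0.0722 eV.

0.0722 eV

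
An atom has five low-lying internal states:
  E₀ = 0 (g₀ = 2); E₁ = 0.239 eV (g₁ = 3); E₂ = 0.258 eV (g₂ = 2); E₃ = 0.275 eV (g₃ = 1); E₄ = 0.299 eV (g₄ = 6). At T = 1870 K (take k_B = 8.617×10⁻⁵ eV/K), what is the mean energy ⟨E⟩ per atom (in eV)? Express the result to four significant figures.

0.1421 eV

k_BT = 8.617×10⁻⁵ × 1870 K = 0.161138 eV.
Eᵢ/kT = 0, 1.48320, 1.60111, 1.70661, 1.85555.
Z = Σ gᵢe^(−Eᵢ/kT) = 2·e^(−0) + 3·e^(−1.48320) + 2·e^(−1.60111) + 1·e^(−1.70661) + 6·e^(−1.85555) = 2.00000 + 0.680731 + 0.403345 + 0.181480 + 0.938202 = 4.20376.
⟨E⟩ = Σ Eᵢ gᵢe^(−Eᵢ/kT) / Z = (0·2.00000 + 0.239·0.680731 + 0.258·0.403345 + 0.275·0.181480 + 0.299·0.938202) / 4.20376 = 0.1421 eV.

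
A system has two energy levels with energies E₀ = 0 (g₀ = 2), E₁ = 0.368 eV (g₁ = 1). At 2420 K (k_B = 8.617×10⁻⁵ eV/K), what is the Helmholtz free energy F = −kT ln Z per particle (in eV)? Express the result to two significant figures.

-0.16 eV

k_BT = 8.617×10⁻⁵ × 2420 K = 0.2085 eV.
Eᵢ/kT = 0, 1.765.
Z = Σ gᵢe^(−Eᵢ/kT) = 2·e^(−0) + 1·e^(−1.765) = 2.000 + 0.1712 = 2.171.
F = −kT ln Z = −0.2085 × ln(2.171) = −0.2085 × 0.7752 = -0.16 eV.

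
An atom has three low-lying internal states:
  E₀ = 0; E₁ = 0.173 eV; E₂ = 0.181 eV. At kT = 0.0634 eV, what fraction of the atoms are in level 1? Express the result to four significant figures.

Eᵢ/kT = 0, 2.72871, 2.85489.
Z = Σ e^(−Eᵢ/kT) = e^(−0) + e^(−2.72871) + e^(−2.85489) = 1.00000 + 0.0653035 + 0.0575622 = 1.12287.
P₁ = e^(−E₁/kT) / Z = 0.0653035/1.12287 = 0.05816.

0.05816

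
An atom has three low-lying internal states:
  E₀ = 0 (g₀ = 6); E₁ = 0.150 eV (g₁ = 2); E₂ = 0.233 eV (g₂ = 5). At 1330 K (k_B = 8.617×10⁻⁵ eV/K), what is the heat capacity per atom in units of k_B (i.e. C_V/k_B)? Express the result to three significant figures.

k_BT = 8.617×10⁻⁵ × 1330 K = 0.11461 eV.
Eᵢ/kT = 0, 1.3088, 2.0330.
Z = Σ gᵢe^(−Eᵢ/kT) = 6·e^(−0) + 2·e^(−1.3088) + 5·e^(−2.0330) = 6.0000 + 0.54029 + 0.65471 = 7.1950.
⟨E⟩ = 0.032466 eV, ⟨E²⟩ = 0.0066296 eV².
C_V/k_B = (⟨E²⟩ − ⟨E⟩²)/(kT)² = (0.0066296 − 0.0010540)/0.013135 = 0.424.

0.424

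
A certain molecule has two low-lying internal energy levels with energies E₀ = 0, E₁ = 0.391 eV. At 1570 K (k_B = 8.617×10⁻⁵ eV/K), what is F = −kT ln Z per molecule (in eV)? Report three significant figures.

k_BT = 8.617×10⁻⁵ × 1570 K = 0.13529 eV.
Eᵢ/kT = 0, 2.8901.
Z = Σ e^(−Eᵢ/kT) = e^(−0) + e^(−2.8901) = 1.0000 + 0.055571 = 1.0556.
F = −kT ln Z = −0.13529 × ln(1.0556) = −0.13529 × 0.054109 = -0.00732 eV.

-0.00732 eV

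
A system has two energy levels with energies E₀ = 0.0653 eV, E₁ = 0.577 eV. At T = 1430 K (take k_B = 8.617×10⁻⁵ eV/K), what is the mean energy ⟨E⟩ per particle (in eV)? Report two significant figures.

k_BT = 8.617×10⁻⁵ × 1430 K = 0.1232 eV.
Eᵢ/kT = 0.5300, 4.683.
Z = Σ e^(−Eᵢ/kT) = e^(−0.5300) + e^(−4.683) = 0.5886 + 0.009251 = 0.5979.
⟨E⟩ = Σ Eᵢ e^(−Eᵢ/kT) / Z = (0.0653·0.5886 + 0.577·0.009251) / 0.5979 = 0.073 eV.

0.073 eV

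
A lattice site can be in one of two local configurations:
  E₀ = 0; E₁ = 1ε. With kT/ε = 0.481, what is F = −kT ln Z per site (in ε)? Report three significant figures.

-0.0567 ε

Eᵢ/kT = 0, 2.0790.
Z = Σ e^(−Eᵢ/kT) = e^(−0) + e^(−2.0790) = 1.0000 + 0.12506 = 1.1251.
F = −kT ln Z = −0.481 × ln(1.1251) = −0.481 × 0.11787 = -0.0567 ε.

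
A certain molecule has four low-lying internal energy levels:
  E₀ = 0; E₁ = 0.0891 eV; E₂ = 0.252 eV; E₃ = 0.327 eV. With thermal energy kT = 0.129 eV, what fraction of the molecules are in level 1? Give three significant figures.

0.291

Eᵢ/kT = 0, 0.69070, 1.9535, 2.5349.
Z = Σ e^(−Eᵢ/kT) = e^(−0) + e^(−0.69070) + e^(−1.9535) + e^(−2.5349) = 1.0000 + 0.50123 + 0.14178 + 0.079270 = 1.7223.
P₁ = e^(−E₁/kT) / Z = 0.50123/1.7223 = 0.291.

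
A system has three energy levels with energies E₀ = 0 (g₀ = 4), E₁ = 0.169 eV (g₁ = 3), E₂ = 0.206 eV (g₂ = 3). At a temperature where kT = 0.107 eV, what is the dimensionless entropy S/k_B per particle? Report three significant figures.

1.98

Eᵢ/kT = 0, 1.5794, 1.9252.
Z = Σ gᵢe^(−Eᵢ/kT) = 4·e^(−0) + 3·e^(−1.5794) + 3·e^(−1.9252) = 4.0000 + 0.61830 + 0.43754 = 5.0558.
⟨E⟩ = Σ EᵢPᵢ = 0.038496 eV.
S/k_B = ln Z + ⟨E⟩/kT = ln(5.0558) + 0.038496/0.107 = 1.6205 + 0.35978 = 1.98.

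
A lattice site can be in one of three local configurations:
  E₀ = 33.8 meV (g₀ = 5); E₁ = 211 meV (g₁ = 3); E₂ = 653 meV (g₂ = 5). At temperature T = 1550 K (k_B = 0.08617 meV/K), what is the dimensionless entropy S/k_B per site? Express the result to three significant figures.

k_BT = 0.08617 × 1550 K = 133.56 meV.
Eᵢ/kT = 0.25307, 1.5798, 4.8892.
Z = Σ gᵢe^(−Eᵢ/kT) = 5·e^(−0.25307) + 3·e^(−1.5798) + 5·e^(−4.8892) = 3.8821 + 0.61805 + 0.037637 = 4.5378.
⟨E⟩ = Σ EᵢPᵢ = 63.070 meV.
S/k_B = ln Z + ⟨E⟩/kT = ln(4.5378) + 63.070/133.56 = 1.5124 + 0.47222 = 1.98.

1.98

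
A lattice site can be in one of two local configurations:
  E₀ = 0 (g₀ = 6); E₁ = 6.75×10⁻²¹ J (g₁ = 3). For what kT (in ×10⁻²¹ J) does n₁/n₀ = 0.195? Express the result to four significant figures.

7.169 ×10⁻²¹ J

n₁/n₀ = (g₁/g₀) exp[−(E₁−E₀)/kT] = 0.195.
⇒ (E₁−E₀)/kT = ln((3/6)/0.195) = ln(2.56410) = 0.941608.
kT = 6.75 ×10⁻²¹ J / 0.941608 = 7.169 ×10⁻²¹ J.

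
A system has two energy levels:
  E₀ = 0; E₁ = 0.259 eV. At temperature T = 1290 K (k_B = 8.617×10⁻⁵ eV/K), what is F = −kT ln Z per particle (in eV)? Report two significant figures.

-0.010 eV

k_BT = 8.617×10⁻⁵ × 1290 K = 0.1112 eV.
Eᵢ/kT = 0, 2.329.
Z = Σ e^(−Eᵢ/kT) = e^(−0) + e^(−2.329) = 1.000 + 0.09739 = 1.097.
F = −kT ln Z = −0.1112 × ln(1.097) = −0.1112 × 0.09258 = -0.010 eV.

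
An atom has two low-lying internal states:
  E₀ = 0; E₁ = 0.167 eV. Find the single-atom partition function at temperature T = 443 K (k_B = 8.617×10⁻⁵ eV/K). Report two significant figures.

k_BT = 8.617×10⁻⁵ × 443 K = 0.03817 eV.
Eᵢ/kT = 0, 4.375.
Z = Σ e^(−Eᵢ/kT) = e^(−0) + e^(−4.375) = 1.000 + 0.01259 = 1.013.

Z = 1.0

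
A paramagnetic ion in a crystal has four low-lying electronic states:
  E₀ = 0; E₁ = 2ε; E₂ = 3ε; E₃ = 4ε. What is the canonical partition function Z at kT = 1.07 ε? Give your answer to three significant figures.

Eᵢ/kT = 0, 1.8692, 2.8037, 3.7383.
Z = Σ e^(−Eᵢ/kT) = e^(−0) + e^(−1.8692) + e^(−2.8037) + e^(−3.7383) = 1.0000 + 0.15425 + 0.060585 + 0.023795 = 1.2386.

Z = 1.24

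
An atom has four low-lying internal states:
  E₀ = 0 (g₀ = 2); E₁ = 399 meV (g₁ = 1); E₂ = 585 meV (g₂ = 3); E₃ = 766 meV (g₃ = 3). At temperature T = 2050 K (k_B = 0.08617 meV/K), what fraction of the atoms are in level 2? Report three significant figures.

k_BT = 0.08617 × 2050 K = 176.65 meV.
Eᵢ/kT = 0, 2.2587, 3.3116, 4.3363.
Z = Σ gᵢe^(−Eᵢ/kT) = 2·e^(−0) + 1·e^(−2.2587) + 3·e^(−3.3116) + 3·e^(−4.3363) = 2.0000 + 0.10449 + 0.10937 + 0.039255 = 2.2531.
P₂ = g₂ e^(−E₂/kT) / Z = 0.10937/2.2531 = 0.0485.

0.0485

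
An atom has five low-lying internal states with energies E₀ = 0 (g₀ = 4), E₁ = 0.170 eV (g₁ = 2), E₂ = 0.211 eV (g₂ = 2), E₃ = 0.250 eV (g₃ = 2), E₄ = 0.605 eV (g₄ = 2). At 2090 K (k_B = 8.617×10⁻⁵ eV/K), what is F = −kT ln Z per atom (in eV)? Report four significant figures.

-0.3217 eV

k_BT = 8.617×10⁻⁵ × 2090 K = 0.180095 eV.
Eᵢ/kT = 0, 0.943946, 1.17160, 1.38816, 3.35934.
Z = Σ gᵢe^(−Eᵢ/kT) = 4·e^(−0) + 2·e^(−0.943946) + 2·e^(−1.17160) + 2·e^(−1.38816) + 2·e^(−3.35934) = 4.00000 + 0.778179 + 0.619742 + 0.499068 + 0.0695164 = 5.96651.
F = −kT ln Z = −0.180095 × ln(5.96651) = −0.180095 × 1.78616 = -0.3217 eV.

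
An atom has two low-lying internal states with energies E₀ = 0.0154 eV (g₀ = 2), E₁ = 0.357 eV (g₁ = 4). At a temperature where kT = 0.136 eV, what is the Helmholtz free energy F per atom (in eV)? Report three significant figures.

Eᵢ/kT = 0.11324, 2.6250.
Z = Σ gᵢe^(−Eᵢ/kT) = 2·e^(−0.11324) + 4·e^(−2.6250) = 1.7859 + 0.28976 = 2.0757.
F = −kT ln Z = −0.136 × ln(2.0757) = −0.136 × 0.73030 = -0.0993 eV.

-0.0993 eV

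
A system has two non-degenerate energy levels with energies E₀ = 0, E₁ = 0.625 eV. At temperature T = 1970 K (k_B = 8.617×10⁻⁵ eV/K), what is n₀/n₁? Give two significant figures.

40

k_BT = 8.617×10⁻⁵ × 1970 K = 0.1698 eV.
n₀/n₁ = exp[−(E₀−E₁)/kT] = exp(−(-0.625 eV)/(0.1698 eV)) = exp(3.681) = 40.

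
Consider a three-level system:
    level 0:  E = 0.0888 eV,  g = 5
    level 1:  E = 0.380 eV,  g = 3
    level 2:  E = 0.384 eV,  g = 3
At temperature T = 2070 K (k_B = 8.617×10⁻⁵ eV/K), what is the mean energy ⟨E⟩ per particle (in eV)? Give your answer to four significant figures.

k_BT = 8.617×10⁻⁵ × 2070 K = 0.178372 eV.
Eᵢ/kT = 0.497836, 2.13038, 2.15280.
Z = Σ gᵢe^(−Eᵢ/kT) = 5·e^(−0.497836) + 3·e^(−2.13038) + 3·e^(−2.15280) = 3.03922 + 0.356376 + 0.348475 = 3.74407.
⟨E⟩ = Σ Eᵢ gᵢe^(−Eᵢ/kT) / Z = (0.0888·3.03922 + 0.380·0.356376 + 0.384·0.348475) / 3.74407 = 0.1440 eV.

0.1440 eV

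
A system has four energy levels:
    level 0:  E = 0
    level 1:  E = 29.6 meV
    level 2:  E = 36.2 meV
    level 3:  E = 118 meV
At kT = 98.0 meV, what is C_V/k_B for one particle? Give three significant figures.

Eᵢ/kT = 0, 0.30204, 0.36939, 1.2041.
Z = Σ e^(−Eᵢ/kT) = e^(−0) + e^(−0.30204) + e^(−0.36939) + e^(−1.2041) = 1.0000 + 0.73931 + 0.69116 + 0.29996 = 2.7304.
⟨E⟩ = 30.142 meV, ⟨E²⟩ = 2098.6 meV².
C_V/k_B = (⟨E²⟩ − ⟨E⟩²)/(kT)² = (2098.6 − 908.54)/9604.0 = 0.124.

0.124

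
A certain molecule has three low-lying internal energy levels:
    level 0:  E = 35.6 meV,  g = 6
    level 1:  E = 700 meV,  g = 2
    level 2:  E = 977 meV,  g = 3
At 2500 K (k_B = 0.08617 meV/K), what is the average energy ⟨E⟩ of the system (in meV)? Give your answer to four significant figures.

k_BT = 0.08617 × 2500 K = 215.425 meV.
Eᵢ/kT = 0.165255, 3.24939, 4.53522.
Z = Σ gᵢe^(−Eᵢ/kT) = 6·e^(−0.165255) + 2·e^(−3.24939) + 3·e^(−4.53522) = 5.08607 + 0.0775957 + 0.0321736 = 5.19584.
⟨E⟩ = Σ Eᵢ gᵢe^(−Eᵢ/kT) / Z = (35.6·5.08607 + 700·0.0775957 + 977·0.0321736) / 5.19584 = 51.35 meV.

51.35 meV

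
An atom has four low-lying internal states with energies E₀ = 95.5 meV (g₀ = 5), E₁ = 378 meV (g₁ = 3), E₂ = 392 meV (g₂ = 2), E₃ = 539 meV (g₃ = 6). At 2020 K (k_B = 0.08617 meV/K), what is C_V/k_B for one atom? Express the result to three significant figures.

0.695

k_BT = 0.08617 × 2020 K = 174.06 meV.
Eᵢ/kT = 0.54866, 2.1717, 2.2521, 3.0966.
Z = Σ gᵢe^(−Eᵢ/kT) = 5·e^(−0.54866) + 3·e^(−2.1717) + 2·e^(−2.2521) + 6·e^(−3.0966) = 2.8886 + 0.34195 + 0.21036 + 0.27122 = 3.7121.
⟨E⟩ = 170.73 meV, ⟨E²⟩ = 50194 meV².
C_V/k_B = (⟨E²⟩ − ⟨E⟩²)/(kT)² = (50194 − 29149)/30297 = 0.695.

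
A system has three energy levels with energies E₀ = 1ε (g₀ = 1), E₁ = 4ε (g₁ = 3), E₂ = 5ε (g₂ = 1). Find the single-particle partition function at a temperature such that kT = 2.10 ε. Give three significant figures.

Eᵢ/kT = 0.47619, 1.9048, 2.3810.
Z = Σ gᵢe^(−Eᵢ/kT) = 1·e^(−0.47619) + 3·e^(−1.9048) + 1·e^(−2.3810) = 0.62115 + 0.44656 + 0.092458 = 1.1602.

Z = 1.16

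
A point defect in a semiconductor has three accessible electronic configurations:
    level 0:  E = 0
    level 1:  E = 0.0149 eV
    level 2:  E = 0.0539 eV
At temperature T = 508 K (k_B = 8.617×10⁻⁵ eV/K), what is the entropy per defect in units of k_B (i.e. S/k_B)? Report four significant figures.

0.9951

k_BT = 8.617×10⁻⁵ × 508 K = 0.0437744 eV.
Eᵢ/kT = 0, 0.340382, 1.23131.
Z = Σ e^(−Eᵢ/kT) = e^(−0) + e^(−0.340382) + e^(−1.23131) = 1.00000 + 0.711498 + 0.291910 = 2.00341.
⟨E⟩ = Σ EᵢPᵢ = 0.0131452 eV.
S/k_B = ln Z + ⟨E⟩/kT = ln(2.00341) + 0.0131452/0.0437744 = 0.694851 + 0.300294 = 0.9951.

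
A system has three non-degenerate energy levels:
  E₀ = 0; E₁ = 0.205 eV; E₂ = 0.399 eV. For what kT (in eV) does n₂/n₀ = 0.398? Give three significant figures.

0.433 eV

n₂/n₀ = exp[−(E₂−E₀)/kT] = 0.398.
⇒ (E₂−E₀)/kT = ln(1/0.398) = ln(2.5126) = 0.92132.
kT = 0.399 eV / 0.92132 = 0.433 eV.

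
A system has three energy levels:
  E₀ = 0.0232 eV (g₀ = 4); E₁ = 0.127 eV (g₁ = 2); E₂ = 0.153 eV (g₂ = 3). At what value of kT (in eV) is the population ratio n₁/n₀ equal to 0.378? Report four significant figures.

0.3711 eV

n₁/n₀ = (g₁/g₀) exp[−(E₁−E₀)/kT] = 0.378.
⇒ (E₁−E₀)/kT = ln((2/4)/0.378) = ln(1.32275) = 0.279713.
kT = 0.1038 eV / 0.279713 = 0.3711 eV.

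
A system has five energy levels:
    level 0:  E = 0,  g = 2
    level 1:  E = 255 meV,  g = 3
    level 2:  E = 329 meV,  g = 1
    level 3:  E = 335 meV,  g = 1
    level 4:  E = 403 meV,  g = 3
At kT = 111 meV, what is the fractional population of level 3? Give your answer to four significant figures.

Eᵢ/kT = 0, 2.29730, 2.96396, 3.01802, 3.63063.
Z = Σ gᵢe^(−Eᵢ/kT) = 2·e^(−0) + 3·e^(−2.29730) + 1·e^(−2.96396) + 1·e^(−3.01802) + 3·e^(−3.63063) = 2.00000 + 0.301590 + 0.0516141 + 0.0488979 + 0.0794985 = 2.48160.
P₃ = g₃ e^(−E₃/kT) / Z = 0.0488979/2.48160 = 0.01970.

0.01970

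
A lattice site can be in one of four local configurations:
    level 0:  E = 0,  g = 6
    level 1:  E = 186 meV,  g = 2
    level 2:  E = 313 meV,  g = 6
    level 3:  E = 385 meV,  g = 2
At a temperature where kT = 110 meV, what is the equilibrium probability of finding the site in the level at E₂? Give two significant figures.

0.051

Eᵢ/kT = 0, 1.691, 2.845, 3.500.
Z = Σ gᵢe^(−Eᵢ/kT) = 6·e^(−0) + 2·e^(−1.691) + 6·e^(−2.845) + 2·e^(−3.500) = 6.000 + 0.3687 + 0.3488 + 0.06039 = 6.778.
P₂ = g₂ e^(−E₂/kT) / Z = 0.3488/6.778 = 0.051.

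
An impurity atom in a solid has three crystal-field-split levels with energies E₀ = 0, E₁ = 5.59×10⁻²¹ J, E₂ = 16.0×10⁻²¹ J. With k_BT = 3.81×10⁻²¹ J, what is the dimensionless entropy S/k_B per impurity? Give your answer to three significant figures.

0.542

Eᵢ/kT = 0, 1.4672, 4.1995.
Z = Σ e^(−Eᵢ/kT) = e^(−0) + e^(−1.4672) + e^(−4.1995) = 1.0000 + 0.23057 + 0.015003 = 1.2456.
⟨E⟩ = Σ EᵢPᵢ = 1.2275 ×10⁻²¹ J.
S/k_B = ln Z + ⟨E⟩/kT = ln(1.2456) + 1.2275/3.81 = 0.21962 + 0.32218 = 0.542.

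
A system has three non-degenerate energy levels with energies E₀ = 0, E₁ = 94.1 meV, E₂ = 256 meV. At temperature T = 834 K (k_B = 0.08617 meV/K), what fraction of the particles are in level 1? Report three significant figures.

0.208

k_BT = 0.08617 × 834 K = 71.866 meV.
Eᵢ/kT = 0, 1.3094, 3.5622.
Z = Σ e^(−Eᵢ/kT) = e^(−0) + e^(−1.3094) + e^(−3.5622) = 1.0000 + 0.26998 + 0.028376 = 1.2984.
P₁ = e^(−E₁/kT) / Z = 0.26998/1.2984 = 0.208.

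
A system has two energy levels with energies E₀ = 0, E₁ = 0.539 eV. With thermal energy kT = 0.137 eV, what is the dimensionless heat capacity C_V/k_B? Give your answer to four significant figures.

Eᵢ/kT = 0, 3.93431.
Z = Σ e^(−Eᵢ/kT) = e^(−0) + e^(−3.93431) = 1.00000 + 0.0195592 = 1.01956.
⟨E⟩ = 0.0103402 eV, ⟨E²⟩ = 0.00557334 eV².
C_V/k_B = (⟨E²⟩ − ⟨E⟩²)/(kT)² = (0.00557334 − 0.000106920)/0.0187690 = 0.2912.

0.2912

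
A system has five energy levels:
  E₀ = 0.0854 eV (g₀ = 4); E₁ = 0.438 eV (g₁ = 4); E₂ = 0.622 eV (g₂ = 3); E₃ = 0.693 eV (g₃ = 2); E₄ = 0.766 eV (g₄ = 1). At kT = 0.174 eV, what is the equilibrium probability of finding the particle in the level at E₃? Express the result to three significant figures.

Eᵢ/kT = 0.49080, 2.5172, 3.5747, 3.9828, 4.4023.
Z = Σ gᵢe^(−Eᵢ/kT) = 4·e^(−0.49080) + 4·e^(−2.5172) + 3·e^(−3.5747) + 2·e^(−3.9828) + 1·e^(−4.4023) = 2.4485 + 0.32274 + 0.084071 + 0.037267 + 0.012249 = 2.9048.
P₃ = g₃ e^(−E₃/kT) / Z = 0.037267/2.9048 = 0.0128.

0.0128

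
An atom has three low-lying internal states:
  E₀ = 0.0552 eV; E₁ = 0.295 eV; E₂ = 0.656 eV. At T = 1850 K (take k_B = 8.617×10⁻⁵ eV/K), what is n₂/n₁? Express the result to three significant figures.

k_BT = 8.617×10⁻⁵ × 1850 K = 0.15941 eV.
n₂/n₁ = exp[−(E₂−E₁)/kT] = exp(−(0.361 eV)/(0.15941 eV)) = exp(-2.2646) = 0.104.

0.104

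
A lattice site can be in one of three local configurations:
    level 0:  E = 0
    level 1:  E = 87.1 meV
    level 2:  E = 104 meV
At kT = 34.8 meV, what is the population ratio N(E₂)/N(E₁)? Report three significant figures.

n₂/n₁ = exp[−(E₂−E₁)/kT] = exp(−(16.9 meV)/(34.8 meV)) = exp(-0.48563) = 0.615.

0.615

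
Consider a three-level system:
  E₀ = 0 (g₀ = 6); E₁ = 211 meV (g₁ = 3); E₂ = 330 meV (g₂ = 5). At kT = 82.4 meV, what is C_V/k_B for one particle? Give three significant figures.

Eᵢ/kT = 0, 2.5607, 4.0049.
Z = Σ gᵢe^(−Eᵢ/kT) = 6·e^(−0) + 3·e^(−2.5607) + 5·e^(−4.0049) = 6.0000 + 0.23175 + 0.091131 = 6.3229.
⟨E⟩ = 12.490 meV, ⟨E²⟩ = 3201.4 meV².
C_V/k_B = (⟨E²⟩ − ⟨E⟩²)/(kT)² = (3201.4 − 156.00)/6789.8 = 0.449.

0.449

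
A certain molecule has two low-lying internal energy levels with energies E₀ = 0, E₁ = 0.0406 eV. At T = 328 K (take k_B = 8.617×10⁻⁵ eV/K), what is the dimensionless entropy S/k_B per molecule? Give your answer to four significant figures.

k_BT = 8.617×10⁻⁵ × 328 K = 0.0282638 eV.
Eᵢ/kT = 0, 1.43647.
Z = Σ e^(−Eᵢ/kT) = e^(−0) + e^(−1.43647) = 1.00000 + 0.237766 = 1.23777.
⟨E⟩ = Σ EᵢPᵢ = 0.00779894 eV.
S/k_B = ln Z + ⟨E⟩/kT = ln(1.23777) + 0.00779894/0.0282638 = 0.213311 + 0.275934 = 0.4892.

0.4892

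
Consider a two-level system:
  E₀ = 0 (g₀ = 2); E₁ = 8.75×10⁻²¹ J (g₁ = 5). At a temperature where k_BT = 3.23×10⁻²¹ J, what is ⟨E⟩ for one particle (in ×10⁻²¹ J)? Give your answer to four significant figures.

Eᵢ/kT = 0, 2.70898.
Z = Σ gᵢe^(−Eᵢ/kT) = 2·e^(−0) + 5·e^(−2.70898) = 2.00000 + 0.333024 = 2.33302.
⟨E⟩ = Σ Eᵢ gᵢe^(−Eᵢ/kT) / Z = (0·2.00000 + 8.75·0.333024) / 2.33302 = 1.249 ×10⁻²¹ J.

1.249 ×10⁻²¹ J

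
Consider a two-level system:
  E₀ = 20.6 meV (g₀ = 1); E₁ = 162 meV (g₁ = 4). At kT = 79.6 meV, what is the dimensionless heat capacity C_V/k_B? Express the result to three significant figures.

Eᵢ/kT = 0.25879, 2.0352.
Z = Σ gᵢe^(−Eᵢ/kT) = 1·e^(−0.25879) + 4·e^(−2.0352) = 0.77199 + 0.52262 = 1.2946.
⟨E⟩ = 77.682 meV, ⟨E²⟩ = 10848 meV².
C_V/k_B = (⟨E²⟩ − ⟨E⟩²)/(kT)² = (10848 − 6034.5)/6336.2 = 0.760.

0.760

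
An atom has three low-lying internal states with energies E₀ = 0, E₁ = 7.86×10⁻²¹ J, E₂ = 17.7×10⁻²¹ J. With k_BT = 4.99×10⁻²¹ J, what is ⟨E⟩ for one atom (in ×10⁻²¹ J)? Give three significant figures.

1.73 ×10⁻²¹ J

Eᵢ/kT = 0, 1.5752, 3.5471.
Z = Σ e^(−Eᵢ/kT) = e^(−0) + e^(−1.5752) + e^(−3.5471) = 1.0000 + 0.20697 + 0.028808 = 1.2358.
⟨E⟩ = Σ Eᵢ e^(−Eᵢ/kT) / Z = (0·1.0000 + 7.86·0.20697 + 17.7·0.028808) / 1.2358 = 1.73 ×10⁻²¹ J.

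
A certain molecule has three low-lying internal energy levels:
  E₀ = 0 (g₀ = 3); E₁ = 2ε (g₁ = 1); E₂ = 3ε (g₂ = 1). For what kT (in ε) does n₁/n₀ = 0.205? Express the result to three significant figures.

4.11 ε

n₁/n₀ = (g₁/g₀) exp[−(E₁−E₀)/kT] = 0.205.
⇒ (E₁−E₀)/kT = ln((1/3)/0.205) = ln(1.6260) = 0.48612.
kT = 2ε / 0.48612 = 4.11 ε.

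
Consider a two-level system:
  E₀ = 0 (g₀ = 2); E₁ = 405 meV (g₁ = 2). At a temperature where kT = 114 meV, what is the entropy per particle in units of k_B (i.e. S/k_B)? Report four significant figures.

Eᵢ/kT = 0, 3.55263.
Z = Σ gᵢe^(−Eᵢ/kT) = 2·e^(−0) + 2·e^(−3.55263) = 2.00000 + 0.0572984 = 2.05730.
⟨E⟩ = Σ EᵢPᵢ = 11.2798 meV.
S/k_B = ln Z + ⟨E⟩/kT = ln(2.05730) + 11.2798/114 = 0.721394 + 0.0989456 = 0.8203.

0.8203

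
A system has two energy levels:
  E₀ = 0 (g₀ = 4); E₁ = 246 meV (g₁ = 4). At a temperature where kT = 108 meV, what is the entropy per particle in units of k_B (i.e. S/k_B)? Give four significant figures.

1.696

Eᵢ/kT = 0, 2.27778.
Z = Σ gᵢe^(−Eᵢ/kT) = 4·e^(−0) + 4·e^(−2.27778) = 4.00000 + 0.410046 = 4.41005.
⟨E⟩ = Σ EᵢPᵢ = 22.8731 meV.
S/k_B = ln Z + ⟨E⟩/kT = ln(4.41005) + 22.8731/108 = 1.48389 + 0.211788 = 1.696.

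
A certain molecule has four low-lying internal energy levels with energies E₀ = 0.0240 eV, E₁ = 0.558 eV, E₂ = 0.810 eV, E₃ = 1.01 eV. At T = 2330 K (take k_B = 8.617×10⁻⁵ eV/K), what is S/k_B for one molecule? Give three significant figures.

k_BT = 8.617×10⁻⁵ × 2330 K = 0.20078 eV.
Eᵢ/kT = 0.11953, 2.7792, 4.0343, 5.0304.
Z = Σ e^(−Eᵢ/kT) = e^(−0.11953) + e^(−2.7792) + e^(−4.0343) + e^(−5.0304) = 0.88734 + 0.062088 + 0.017698 + 0.0065362 = 0.97366.
⟨E⟩ = Σ EᵢPᵢ = 0.078958 eV.
S/k_B = ln Z + ⟨E⟩/kT = ln(0.97366) + 0.078958/0.20078 = -0.026693 + 0.39326 = 0.367.

0.367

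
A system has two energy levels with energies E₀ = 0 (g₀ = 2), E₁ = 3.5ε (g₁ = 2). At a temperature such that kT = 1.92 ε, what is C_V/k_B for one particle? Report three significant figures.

0.398

Eᵢ/kT = 0, 1.8229.
Z = Σ gᵢe^(−Eᵢ/kT) = 2·e^(−0) + 2·e^(−1.8229) = 2.0000 + 0.32311 = 2.3231.
⟨E⟩ = 0.48680 ε, ⟨E²⟩ = 1.7038 ε².
C_V/k_B = (⟨E²⟩ − ⟨E⟩²)/(kT)² = (1.7038 − 0.23697)/3.6864 = 0.398.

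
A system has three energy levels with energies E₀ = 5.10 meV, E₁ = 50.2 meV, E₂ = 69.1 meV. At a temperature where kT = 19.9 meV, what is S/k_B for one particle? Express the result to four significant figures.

0.4526

Eᵢ/kT = 0.256281, 2.52261, 3.47236.
Z = Σ e^(−Eᵢ/kT) = e^(−0.256281) + e^(−2.52261) + e^(−3.47236) = 0.773924 + 0.0802499 + 0.0310437 = 0.885218.
⟨E⟩ = Σ EᵢPᵢ = 11.4330 meV.
S/k_B = ln Z + ⟨E⟩/kT = ln(0.885218) + 11.4330/19.9 = -0.121921 + 0.574523 = 0.4526.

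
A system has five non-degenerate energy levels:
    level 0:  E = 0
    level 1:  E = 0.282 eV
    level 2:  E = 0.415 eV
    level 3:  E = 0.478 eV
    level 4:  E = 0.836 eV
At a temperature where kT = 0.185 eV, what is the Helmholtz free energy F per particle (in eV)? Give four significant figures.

-0.06360 eV

Eᵢ/kT = 0, 1.52432, 2.24324, 2.58378, 4.51892.
Z = Σ e^(−Eᵢ/kT) = e^(−0) + e^(−1.52432) + e^(−2.24324) + e^(−2.58378) + e^(−4.51892) = 1.00000 + 0.217769 + 0.106114 + 0.0754881 + 0.0109008 = 1.41027.
F = −kT ln Z = −0.185 × ln(1.41027) = −0.185 × 0.343781 = -0.06360 eV.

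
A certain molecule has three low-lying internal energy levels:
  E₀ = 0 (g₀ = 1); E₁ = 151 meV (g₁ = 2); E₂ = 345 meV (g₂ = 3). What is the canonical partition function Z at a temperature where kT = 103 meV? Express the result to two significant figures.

Eᵢ/kT = 0, 1.466, 3.350.
Z = Σ gᵢe^(−Eᵢ/kT) = 1·e^(−0) + 2·e^(−1.466) + 3·e^(−3.350) = 1.000 + 0.4617 + 0.1053 = 1.567.

Z = 1.6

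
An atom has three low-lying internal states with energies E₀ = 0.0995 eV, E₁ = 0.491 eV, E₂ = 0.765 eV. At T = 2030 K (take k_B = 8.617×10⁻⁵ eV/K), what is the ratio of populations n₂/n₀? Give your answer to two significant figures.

0.022

k_BT = 8.617×10⁻⁵ × 2030 K = 0.1749 eV.
n₂/n₀ = exp[−(E₂−E₀)/kT] = exp(−(0.6655 eV)/(0.1749 eV)) = exp(-3.805) = 0.022.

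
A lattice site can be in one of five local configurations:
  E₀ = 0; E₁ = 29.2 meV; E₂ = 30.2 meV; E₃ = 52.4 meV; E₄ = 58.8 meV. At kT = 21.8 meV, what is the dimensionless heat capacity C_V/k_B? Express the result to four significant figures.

Eᵢ/kT = 0, 1.33945, 1.38532, 2.40367, 2.69725.
Z = Σ e^(−Eᵢ/kT) = e^(−0) + e^(−1.33945) + e^(−1.38532) + e^(−2.40367) + e^(−2.69725) = 1.00000 + 0.261990 + 0.250244 + 0.0903856 + 0.0673906 = 1.67001.
⟨E⟩ = 14.3150 meV, ⟨E²⟩ = 558.555 meV².
C_V/k_B = (⟨E²⟩ − ⟨E⟩²)/(kT)² = (558.555 − 204.919)/475.240 = 0.7441.

0.7441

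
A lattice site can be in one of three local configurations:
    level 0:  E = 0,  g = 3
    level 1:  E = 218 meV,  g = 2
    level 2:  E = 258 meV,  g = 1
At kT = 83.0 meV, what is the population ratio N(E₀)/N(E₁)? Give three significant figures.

n₀/n₁ = (g₀/g₁) exp[−(E₀−E₁)/kT] = (3/2) × exp(−(-218 meV)/(83.0 meV)) = (3/2) × exp(2.6265) = 20.7.

20.7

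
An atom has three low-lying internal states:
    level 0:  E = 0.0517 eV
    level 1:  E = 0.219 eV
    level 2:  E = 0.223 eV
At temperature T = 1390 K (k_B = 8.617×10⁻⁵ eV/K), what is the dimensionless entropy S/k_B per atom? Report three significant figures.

0.859

k_BT = 8.617×10⁻⁵ × 1390 K = 0.11978 eV.
Eᵢ/kT = 0.43162, 1.8284, 1.8617.
Z = Σ e^(−Eᵢ/kT) = e^(−0.43162) + e^(−1.8284) + e^(−1.8617) = 0.64946 + 0.16067 + 0.15541 = 0.96554.
⟨E⟩ = Σ EᵢPᵢ = 0.10711 eV.
S/k_B = ln Z + ⟨E⟩/kT = ln(0.96554) + 0.10711/0.11978 = -0.035068 + 0.89422 = 0.859.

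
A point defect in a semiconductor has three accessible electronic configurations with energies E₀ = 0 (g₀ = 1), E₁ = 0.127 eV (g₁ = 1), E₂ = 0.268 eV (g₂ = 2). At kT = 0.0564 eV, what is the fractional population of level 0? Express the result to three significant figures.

Eᵢ/kT = 0, 2.2518, 4.7518.
Z = Σ gᵢe^(−Eᵢ/kT) = 1·e^(−0) + 1·e^(−2.2518) + 2·e^(−4.7518) = 1.0000 + 0.10521 + 0.017272 = 1.1225.
P₀ = g₀ e^(−E₀/kT) / Z = 1.0000/1.1225 = 0.891.

0.891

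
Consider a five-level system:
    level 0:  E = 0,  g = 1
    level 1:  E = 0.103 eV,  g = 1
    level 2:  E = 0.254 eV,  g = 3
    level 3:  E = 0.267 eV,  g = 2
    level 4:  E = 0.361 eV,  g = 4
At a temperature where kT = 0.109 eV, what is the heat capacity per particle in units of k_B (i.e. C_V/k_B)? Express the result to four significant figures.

Eᵢ/kT = 0, 0.944954, 2.33028, 2.44954, 3.31193.
Z = Σ gᵢe^(−Eᵢ/kT) = 1·e^(−0) + 1·e^(−0.944954) + 3·e^(−2.33028) + 2·e^(−2.44954) + 4·e^(−3.31193) = 1.00000 + 0.388697 + 0.291806 + 0.172667 + 0.145783 = 1.99895.
⟨E⟩ = 0.106498 eV, ⟨E²⟩ = 0.0271431 eV².
C_V/k_B = (⟨E²⟩ − ⟨E⟩²)/(kT)² = (0.0271431 − 0.0113418)/0.0118810 = 1.330.

1.330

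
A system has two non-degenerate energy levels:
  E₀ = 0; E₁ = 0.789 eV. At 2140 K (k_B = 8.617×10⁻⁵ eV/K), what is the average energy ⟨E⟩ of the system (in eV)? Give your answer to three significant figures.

k_BT = 8.617×10⁻⁵ × 2140 K = 0.18440 eV.
Eᵢ/kT = 0, 4.2787.
Z = Σ e^(−Eᵢ/kT) = e^(−0) + e^(−4.2787) = 1.0000 + 0.013861 = 1.0139.
⟨E⟩ = Σ Eᵢ e^(−Eᵢ/kT) / Z = (0·1.0000 + 0.789·0.013861) / 1.0139 = 0.0108 eV.

0.0108 eV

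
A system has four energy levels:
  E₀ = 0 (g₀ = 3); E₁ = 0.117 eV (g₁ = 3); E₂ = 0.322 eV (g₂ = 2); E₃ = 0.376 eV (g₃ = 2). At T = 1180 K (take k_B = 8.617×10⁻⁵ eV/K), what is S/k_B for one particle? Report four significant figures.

k_BT = 8.617×10⁻⁵ × 1180 K = 0.101681 eV.
Eᵢ/kT = 0, 1.15066, 3.16677, 3.69784.
Z = Σ gᵢe^(−Eᵢ/kT) = 3·e^(−0) + 3·e^(−1.15066) + 2·e^(−3.16677) + 2·e^(−3.69784) = 3.00000 + 0.949284 + 0.0842790 + 0.0495540 = 4.08312.
⟨E⟩ = Σ EᵢPᵢ = 0.0384109 eV.
S/k_B = ln Z + ⟨E⟩/kT = ln(4.08312) + 0.0384109/0.101681 = 1.40686 + 0.377759 = 1.785.

1.785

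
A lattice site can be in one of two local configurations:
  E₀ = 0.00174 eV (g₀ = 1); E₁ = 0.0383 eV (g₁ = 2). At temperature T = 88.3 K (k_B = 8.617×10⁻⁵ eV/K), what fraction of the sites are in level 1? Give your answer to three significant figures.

k_BT = 8.617×10⁻⁵ × 88.3 K = 0.0076088 eV.
Eᵢ/kT = 0.22868, 5.0336.
Z = Σ gᵢe^(−Eᵢ/kT) = 1·e^(−0.22868) + 2·e^(−5.0336) = 0.79558 + 0.013031 = 0.80861.
P₁ = g₁ e^(−E₁/kT) / Z = 0.013031/0.80861 = 0.0161.

0.0161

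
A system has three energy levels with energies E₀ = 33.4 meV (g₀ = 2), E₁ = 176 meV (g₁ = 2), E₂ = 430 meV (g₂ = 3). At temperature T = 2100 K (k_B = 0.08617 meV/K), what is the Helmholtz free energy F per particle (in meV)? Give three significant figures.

-180 meV

k_BT = 0.08617 × 2100 K = 180.96 meV.
Eᵢ/kT = 0.18457, 0.97259, 2.3762.
Z = Σ gᵢe^(−Eᵢ/kT) = 2·e^(−0.18457) + 2·e^(−0.97259) + 3·e^(−2.3762) = 1.6629 + 0.75620 + 0.27871 = 2.6978.
F = −kT ln Z = −180.96 × ln(2.6978) = −180.96 × 0.99244 = -180 meV.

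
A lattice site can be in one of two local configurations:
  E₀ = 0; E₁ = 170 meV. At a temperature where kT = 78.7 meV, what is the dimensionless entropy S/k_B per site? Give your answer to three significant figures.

Eᵢ/kT = 0, 2.1601.
Z = Σ e^(−Eᵢ/kT) = e^(−0) + e^(−2.1601) = 1.0000 + 0.11531 = 1.1153.
⟨E⟩ = Σ EᵢPᵢ = 17.576 meV.
S/k_B = ln Z + ⟨E⟩/kT = ln(1.1153) + 17.576/78.7 = 0.10912 + 0.22333 = 0.332.

0.332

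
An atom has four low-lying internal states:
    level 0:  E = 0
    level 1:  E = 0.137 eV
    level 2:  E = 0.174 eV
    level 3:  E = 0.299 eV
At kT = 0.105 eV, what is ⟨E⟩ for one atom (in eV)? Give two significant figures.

0.058 eV

Eᵢ/kT = 0, 1.305, 1.657, 2.848.
Z = Σ e^(−Eᵢ/kT) = e^(−0) + e^(−1.305) + e^(−1.657) + e^(−2.848) = 1.000 + 0.2712 + 0.1907 + 0.05796 = 1.520.
⟨E⟩ = Σ Eᵢ e^(−Eᵢ/kT) / Z = (0·1.000 + 0.137·0.2712 + 0.174·0.1907 + 0.299·0.05796) / 1.520 = 0.058 eV.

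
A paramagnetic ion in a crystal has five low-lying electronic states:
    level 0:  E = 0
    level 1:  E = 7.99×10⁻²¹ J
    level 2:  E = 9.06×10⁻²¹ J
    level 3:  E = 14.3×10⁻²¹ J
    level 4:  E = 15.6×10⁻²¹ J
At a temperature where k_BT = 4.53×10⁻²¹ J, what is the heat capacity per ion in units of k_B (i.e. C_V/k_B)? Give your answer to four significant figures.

1.009

Eᵢ/kT = 0, 1.76380, 2.00000, 3.15673, 3.44371.
Z = Σ e^(−Eᵢ/kT) = e^(−0) + e^(−1.76380) + e^(−2.00000) + e^(−3.15673) + e^(−3.44371) = 1.00000 + 0.171392 + 0.135335 + 0.0425647 + 0.0319459 = 1.38124.
⟨E⟩ = 2.68063, ⟨E²⟩ = 27.8944.
C_V/k_B = (⟨E²⟩ − ⟨E⟩²)/(kT)² = (27.8944 − 7.18578)/20.5209 = 1.009.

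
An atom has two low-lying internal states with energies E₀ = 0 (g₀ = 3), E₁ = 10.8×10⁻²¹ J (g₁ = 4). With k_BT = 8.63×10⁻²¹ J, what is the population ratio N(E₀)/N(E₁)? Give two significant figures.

2.6

n₀/n₁ = (g₀/g₁) exp[−(E₀−E₁)/kT] = (3/4) × exp(−(-10.8 ×10⁻²¹ J)/(8.63 ×10⁻²¹ J)) = (3/4) × exp(1.251) = 2.6.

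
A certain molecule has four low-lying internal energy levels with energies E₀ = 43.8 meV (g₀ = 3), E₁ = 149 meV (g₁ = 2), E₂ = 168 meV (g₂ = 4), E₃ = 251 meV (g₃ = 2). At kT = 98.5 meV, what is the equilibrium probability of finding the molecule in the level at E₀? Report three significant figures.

0.592

Eᵢ/kT = 0.44467, 1.5127, 1.7056, 2.5482.
Z = Σ gᵢe^(−Eᵢ/kT) = 3·e^(−0.44467) + 2·e^(−1.5127) + 4·e^(−1.7056) + 2·e^(−2.5482) = 1.9231 + 0.44063 + 0.72665 + 0.15644 = 3.2468.
P₀ = g₀ e^(−E₀/kT) / Z = 1.9231/3.2468 = 0.592.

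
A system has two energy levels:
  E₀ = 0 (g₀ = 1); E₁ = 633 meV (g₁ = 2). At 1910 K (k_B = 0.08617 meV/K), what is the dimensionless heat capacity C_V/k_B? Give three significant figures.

k_BT = 0.08617 × 1910 K = 164.58 meV.
Eᵢ/kT = 0, 3.8462.
Z = Σ gᵢe^(−Eᵢ/kT) = 1·e^(−0) + 2·e^(−3.8462) = 1.0000 + 0.042722 = 1.0427.
⟨E⟩ = 25.936 meV, ⟨E²⟩ = 16417 meV².
C_V/k_B = (⟨E²⟩ − ⟨E⟩²)/(kT)² = (16417 − 672.68)/27087 = 0.581.

0.581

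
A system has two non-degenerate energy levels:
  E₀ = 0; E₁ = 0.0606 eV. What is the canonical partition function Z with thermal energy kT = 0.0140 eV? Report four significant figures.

Eᵢ/kT = 0, 4.32857.
Z = Σ e^(−Eᵢ/kT) = e^(−0) + e^(−4.32857) = 1.00000 + 0.0131864 = 1.01319.

Z = 1.013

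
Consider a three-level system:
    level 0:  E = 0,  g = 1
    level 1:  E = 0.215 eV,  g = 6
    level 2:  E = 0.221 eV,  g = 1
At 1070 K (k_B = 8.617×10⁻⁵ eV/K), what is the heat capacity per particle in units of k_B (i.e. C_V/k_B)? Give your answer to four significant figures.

k_BT = 8.617×10⁻⁵ × 1070 K = 0.0922019 eV.
Eᵢ/kT = 0, 2.33184, 2.39691.
Z = Σ gᵢe^(−Eᵢ/kT) = 1·e^(−0) + 6·e^(−2.33184) + 1·e^(−2.39691) = 1.00000 + 0.582701 + 0.0909987 = 1.67370.
⟨E⟩ = 0.0868683 eV, ⟨E²⟩ = 0.0187488 eV².
C_V/k_B = (⟨E²⟩ − ⟨E⟩²)/(kT)² = (0.0187488 − 0.00754610)/0.00850119 = 1.318.

1.318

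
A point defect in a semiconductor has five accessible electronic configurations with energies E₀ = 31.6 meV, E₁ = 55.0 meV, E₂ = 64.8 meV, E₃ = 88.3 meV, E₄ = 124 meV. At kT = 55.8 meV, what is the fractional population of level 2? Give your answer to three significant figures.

Eᵢ/kT = 0.56631, 0.98566, 1.1613, 1.5824, 2.2222.
Z = Σ e^(−Eᵢ/kT) = e^(−0.56631) + e^(−0.98566) + e^(−1.1613) + e^(−1.5824) + e^(−2.2222) = 0.56762 + 0.37319 + 0.31308 + 0.20548 + 0.10837 = 1.5677.
P₂ = e^(−E₂/kT) / Z = 0.31308/1.5677 = 0.200.

0.200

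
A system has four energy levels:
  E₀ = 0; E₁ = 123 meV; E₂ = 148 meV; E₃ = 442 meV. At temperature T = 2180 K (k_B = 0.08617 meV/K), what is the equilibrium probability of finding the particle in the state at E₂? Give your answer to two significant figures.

k_BT = 0.08617 × 2180 K = 187.9 meV.
Eᵢ/kT = 0, 0.6546, 0.7877, 2.352.
Z = Σ e^(−Eᵢ/kT) = e^(−0) + e^(−0.6546) + e^(−0.7877) + e^(−2.352) = 1.000 + 0.5196 + 0.4549 + 0.09518 = 2.070.
P₂ = e^(−E₂/kT) / Z = 0.4549/2.070 = 0.22.

0.22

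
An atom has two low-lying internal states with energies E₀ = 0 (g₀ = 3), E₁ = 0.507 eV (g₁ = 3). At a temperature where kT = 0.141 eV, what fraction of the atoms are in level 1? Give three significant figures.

Eᵢ/kT = 0, 3.5957.
Z = Σ gᵢe^(−Eᵢ/kT) = 3·e^(−0) + 3·e^(−3.5957) = 3.0000 + 0.082324 = 3.0823.
P₁ = g₁ e^(−E₁/kT) / Z = 0.082324/3.0823 = 0.0267.

0.0267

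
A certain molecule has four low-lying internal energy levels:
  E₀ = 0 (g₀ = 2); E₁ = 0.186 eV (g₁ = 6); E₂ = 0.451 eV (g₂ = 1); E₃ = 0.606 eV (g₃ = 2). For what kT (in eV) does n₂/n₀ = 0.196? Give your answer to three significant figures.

0.482 eV

n₂/n₀ = (g₂/g₀) exp[−(E₂−E₀)/kT] = 0.196.
⇒ (E₂−E₀)/kT = ln((1/2)/0.196) = ln(2.5510) = 0.93649.
kT = 0.451 eV / 0.93649 = 0.482 eV.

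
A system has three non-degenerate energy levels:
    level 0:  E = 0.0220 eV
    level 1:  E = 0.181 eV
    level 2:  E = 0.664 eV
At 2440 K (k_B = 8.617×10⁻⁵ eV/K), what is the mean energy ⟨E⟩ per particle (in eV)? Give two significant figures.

k_BT = 8.617×10⁻⁵ × 2440 K = 0.2103 eV.
Eᵢ/kT = 0.1046, 0.8607, 3.157.
Z = Σ e^(−Eᵢ/kT) = e^(−0.1046) + e^(−0.8607) + e^(−3.157) = 0.9007 + 0.4229 + 0.04255 = 1.366.
⟨E⟩ = Σ Eᵢ e^(−Eᵢ/kT) / Z = (0.0220·0.9007 + 0.181·0.4229 + 0.664·0.04255) / 1.366 = 0.091 eV.

0.091 eV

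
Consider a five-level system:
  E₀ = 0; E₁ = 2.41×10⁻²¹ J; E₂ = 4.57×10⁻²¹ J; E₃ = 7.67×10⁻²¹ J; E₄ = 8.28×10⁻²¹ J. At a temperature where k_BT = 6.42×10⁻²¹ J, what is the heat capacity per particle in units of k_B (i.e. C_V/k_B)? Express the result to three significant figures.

0.218

Eᵢ/kT = 0, 0.37539, 0.71184, 1.1947, 1.2897.
Z = Σ e^(−Eᵢ/kT) = e^(−0) + e^(−0.37539) + e^(−0.71184) + e^(−1.1947) + e^(−1.2897) = 1.0000 + 0.68702 + 0.49074 + 0.30279 + 0.27535 = 2.7559.
⟨E⟩ = 3.0845, ⟨E²⟩ = 18.480.
C_V/k_B = (⟨E²⟩ − ⟨E⟩²)/(kT)² = (18.480 − 9.5141)/41.216 = 0.218.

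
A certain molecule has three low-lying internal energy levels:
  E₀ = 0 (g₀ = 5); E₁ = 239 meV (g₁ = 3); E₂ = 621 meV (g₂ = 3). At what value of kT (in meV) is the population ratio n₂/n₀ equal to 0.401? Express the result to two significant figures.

n₂/n₀ = (g₂/g₀) exp[−(E₂−E₀)/kT] = 0.401.
⇒ (E₂−E₀)/kT = ln((3/5)/0.401) = ln(1.496) = 0.4028.
kT = 621 meV / 0.4028 = 1500 meV.

1500 meV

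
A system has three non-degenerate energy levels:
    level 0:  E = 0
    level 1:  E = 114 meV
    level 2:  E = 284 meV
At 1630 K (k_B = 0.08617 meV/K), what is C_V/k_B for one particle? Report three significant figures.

k_BT = 0.08617 × 1630 K = 140.46 meV.
Eᵢ/kT = 0, 0.81162, 2.0219.
Z = Σ e^(−Eᵢ/kT) = e^(−0) + e^(−0.81162) + e^(−2.0219) = 1.0000 + 0.44414 + 0.13240 = 1.5765.
⟨E⟩ = 55.968 meV, ⟨E²⟩ = 10435 meV².
C_V/k_B = (⟨E²⟩ − ⟨E⟩²)/(kT)² = (10435 − 3132.4)/19729 = 0.370.

0.370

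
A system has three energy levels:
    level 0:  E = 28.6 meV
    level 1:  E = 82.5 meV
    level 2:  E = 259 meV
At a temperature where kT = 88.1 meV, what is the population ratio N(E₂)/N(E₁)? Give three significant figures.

0.135

n₂/n₁ = exp[−(E₂−E₁)/kT] = exp(−(176.5 meV)/(88.1 meV)) = exp(-2.0034) = 0.135.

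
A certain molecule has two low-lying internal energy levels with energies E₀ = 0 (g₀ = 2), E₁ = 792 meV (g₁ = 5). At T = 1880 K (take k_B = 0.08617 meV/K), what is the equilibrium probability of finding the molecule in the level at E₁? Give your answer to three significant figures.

k_BT = 0.08617 × 1880 K = 162.00 meV.
Eᵢ/kT = 0, 4.8889.
Z = Σ gᵢe^(−Eᵢ/kT) = 2·e^(−0) + 5·e^(−4.8889) = 2.0000 + 0.037649 = 2.0376.
P₁ = g₁ e^(−E₁/kT) / Z = 0.037649/2.0376 = 0.0185.

0.0185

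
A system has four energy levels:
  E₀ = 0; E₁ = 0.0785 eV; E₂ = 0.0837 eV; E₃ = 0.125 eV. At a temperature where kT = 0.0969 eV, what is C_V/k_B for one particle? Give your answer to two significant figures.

0.24

Eᵢ/kT = 0, 0.8101, 0.8638, 1.290.
Z = Σ e^(−Eᵢ/kT) = e^(−0) + e^(−0.8101) + e^(−0.8638) + e^(−1.290) = 1.000 + 0.4448 + 0.4216 + 0.2753 = 2.142.
⟨E⟩ = 0.04884 eV, ⟨E²⟩ = 0.004667 eV².
C_V/k_B = (⟨E²⟩ − ⟨E⟩²)/(kT)² = (0.004667 − 0.002385)/0.009390 = 0.24.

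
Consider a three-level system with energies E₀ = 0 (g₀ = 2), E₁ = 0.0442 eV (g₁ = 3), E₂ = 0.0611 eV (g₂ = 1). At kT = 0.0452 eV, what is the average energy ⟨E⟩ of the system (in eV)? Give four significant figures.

Eᵢ/kT = 0, 0.977876, 1.35177.
Z = Σ gᵢe^(−Eᵢ/kT) = 2·e^(−0) + 3·e^(−0.977876) + 1·e^(−1.35177) = 2.00000 + 1.12833 + 0.258782 = 3.38711.
⟨E⟩ = Σ Eᵢ gᵢe^(−Eᵢ/kT) / Z = (0·2.00000 + 0.0442·1.12833 + 0.0611·0.258782) / 3.38711 = 0.01939 eV.

0.01939 eV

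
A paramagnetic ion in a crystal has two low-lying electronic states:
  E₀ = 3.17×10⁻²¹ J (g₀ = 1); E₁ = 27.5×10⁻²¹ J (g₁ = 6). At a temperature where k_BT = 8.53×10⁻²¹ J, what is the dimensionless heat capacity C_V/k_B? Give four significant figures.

1.554

Eᵢ/kT = 0.371630, 3.22392.
Z = Σ gᵢe^(−Eᵢ/kT) = 1·e^(−0.371630) + 6·e^(−3.22392) = 0.689609 + 0.238792 = 0.928401.
⟨E⟩ = 9.42787, ⟨E²⟩ = 201.978.
C_V/k_B = (⟨E²⟩ − ⟨E⟩²)/(kT)² = (201.978 − 88.8847)/72.7609 = 1.554.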